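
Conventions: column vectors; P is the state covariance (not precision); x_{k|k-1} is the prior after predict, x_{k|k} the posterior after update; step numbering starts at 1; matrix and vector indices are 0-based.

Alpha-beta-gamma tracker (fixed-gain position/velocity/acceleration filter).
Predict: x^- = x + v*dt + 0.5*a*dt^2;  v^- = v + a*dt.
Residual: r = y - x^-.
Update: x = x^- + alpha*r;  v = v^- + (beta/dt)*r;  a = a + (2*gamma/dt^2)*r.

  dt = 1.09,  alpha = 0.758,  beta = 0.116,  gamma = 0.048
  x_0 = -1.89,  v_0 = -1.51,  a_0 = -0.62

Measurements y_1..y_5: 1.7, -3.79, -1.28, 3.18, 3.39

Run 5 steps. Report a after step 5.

step 1: x_pred=-3.9042  r=5.6042  x^+=0.3438  v^+=-1.5894  a^+=-0.1672
step 2: x_pred=-1.4880  r=-2.3020  x^+=-3.2329  v^+=-2.0166  a^+=-0.3532
step 3: x_pred=-5.6408  r=4.3608  x^+=-2.3353  v^+=-1.9375  a^+=-0.0008
step 4: x_pred=-4.4477  r=7.6277  x^+=1.3341  v^+=-1.1266  a^+=0.6155
step 5: x_pred=0.4717  r=2.9183  x^+=2.6838  v^+=-0.1452  a^+=0.8513

a_post = 0.8513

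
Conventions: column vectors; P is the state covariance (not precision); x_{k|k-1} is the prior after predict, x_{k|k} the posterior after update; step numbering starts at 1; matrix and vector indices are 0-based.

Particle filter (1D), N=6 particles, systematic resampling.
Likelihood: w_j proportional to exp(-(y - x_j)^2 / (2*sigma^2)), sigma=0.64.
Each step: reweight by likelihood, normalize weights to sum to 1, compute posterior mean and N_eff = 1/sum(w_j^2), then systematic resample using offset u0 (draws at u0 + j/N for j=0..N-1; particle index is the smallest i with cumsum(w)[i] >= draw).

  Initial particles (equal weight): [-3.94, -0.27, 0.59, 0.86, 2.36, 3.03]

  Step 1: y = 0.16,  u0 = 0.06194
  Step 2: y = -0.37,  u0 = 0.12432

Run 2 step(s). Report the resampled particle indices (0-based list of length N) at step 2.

step 1: w=[0.0000, 0.3714, 0.3714, 0.2559, 0.0013, 0.0000]  mean=0.3420  Neff=2.9294  idx=[1, 1, 2, 2, 2, 3]
step 2: w=[0.3179, 0.3179, 0.1045, 0.1045, 0.1045, 0.0508]  mean=0.0569  Neff=4.2114  idx=[0, 0, 1, 1, 3, 5]

resampled_idx = [0, 0, 1, 1, 3, 5]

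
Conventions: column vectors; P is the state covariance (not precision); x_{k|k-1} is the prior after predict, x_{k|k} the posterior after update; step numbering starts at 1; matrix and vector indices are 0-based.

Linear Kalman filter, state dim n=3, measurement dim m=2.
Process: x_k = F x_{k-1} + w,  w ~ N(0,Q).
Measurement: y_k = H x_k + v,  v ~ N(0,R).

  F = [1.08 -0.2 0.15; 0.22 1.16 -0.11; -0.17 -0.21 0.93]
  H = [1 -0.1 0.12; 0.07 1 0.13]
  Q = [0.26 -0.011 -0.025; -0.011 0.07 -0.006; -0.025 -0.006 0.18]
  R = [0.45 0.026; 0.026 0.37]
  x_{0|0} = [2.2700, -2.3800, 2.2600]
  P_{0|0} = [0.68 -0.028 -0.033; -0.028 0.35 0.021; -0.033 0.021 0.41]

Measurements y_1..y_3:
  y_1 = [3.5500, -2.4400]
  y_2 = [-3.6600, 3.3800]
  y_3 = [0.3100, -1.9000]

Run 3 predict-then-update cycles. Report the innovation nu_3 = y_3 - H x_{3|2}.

step 1: x^-=[3.2666, -2.5100, 2.2157]  P^-=[1.0765 0.0357 -0.1094; 0.0357 0.5608 -0.1360; -0.1094 -0.1360 0.5699]  S=[1.5102 0.0599; 0.0599 0.9133]  K=[0.6994 0.0601; -0.0481 0.6005; -0.0152 -0.0752]  nu=[-0.2335, -0.4467]  x^+=[3.0764, -2.7670, 2.2528]  P^+=[0.3295 0.0286 -0.0861; 0.0286 0.2314 -0.0956; -0.0861 -0.0956 0.5643]
step 2: x^-=[4.2139, -2.7807, 2.1532]  P^-=[0.6318 0.0275 -0.0660; 0.0275 0.4472 -0.2639; -0.0660 -0.2639 0.7543]  S=[1.0821 0.0272; 0.0272 0.7671]  K=[0.5724 0.0620; -0.0588 0.5429; 0.0527 -0.2240]  nu=[-8.4103, 5.5858]  x^+=[-0.2540, 0.7466, 0.4589]  P^+=[0.2723 0.0298 -0.0846; 0.0298 0.2191 -0.1684; -0.0846 -0.1684 0.7135]
step 3: x^-=[-0.3548, 0.7597, 0.3132]  P^-=[0.5723 0.0013 -0.0182; 0.0013 0.4489 -0.3542; -0.0182 -0.3542 0.9093]  S=[1.0438 -0.0038; -0.0038 0.7449]  K=[0.5463 0.0551; -0.0805 0.5406; 0.1199 -0.3179]  nu=[0.7032, -2.6755]  x^+=[-0.1182, -0.7434, 1.2482]  P^+=[0.2588 0.0261 -0.0741; 0.0261 0.2241 -0.2158; -0.0741 -0.2158 0.8187]

innov = [0.7032, -2.6755]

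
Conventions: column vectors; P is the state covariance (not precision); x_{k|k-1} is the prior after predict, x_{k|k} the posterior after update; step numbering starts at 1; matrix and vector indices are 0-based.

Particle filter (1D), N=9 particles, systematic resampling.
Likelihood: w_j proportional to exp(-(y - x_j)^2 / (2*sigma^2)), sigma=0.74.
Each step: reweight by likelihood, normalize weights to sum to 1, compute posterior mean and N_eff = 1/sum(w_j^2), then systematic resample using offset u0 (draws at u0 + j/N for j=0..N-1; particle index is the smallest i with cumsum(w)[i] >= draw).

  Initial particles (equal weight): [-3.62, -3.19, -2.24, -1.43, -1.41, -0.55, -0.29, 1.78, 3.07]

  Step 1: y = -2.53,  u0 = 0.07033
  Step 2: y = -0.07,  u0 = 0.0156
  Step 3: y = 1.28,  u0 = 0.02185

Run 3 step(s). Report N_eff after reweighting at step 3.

N_eff = 7.9995

step 1: w=[0.1288, 0.2561, 0.3530, 0.1263, 0.1213, 0.0106, 0.0039, 0.0000, 0.0000]  mean=-2.4326  Neff=4.2092  idx=[0, 1, 1, 2, 2, 2, 2, 3, 4]
step 2: w=[0.0000, 0.0003, 0.0003, 0.0313, 0.0313, 0.0313, 0.0313, 0.4263, 0.4478]  mean=-1.5237  Neff=2.5897  idx=[3, 7, 7, 7, 7, 8, 8, 8, 8]
step 3: w=[0.0012, 0.1187, 0.1187, 0.1187, 0.1187, 0.1310, 0.1310, 0.1310, 0.1310]  mean=-1.4205  Neff=7.9995  idx=[1, 2, 3, 3, 4, 5, 6, 7, 8]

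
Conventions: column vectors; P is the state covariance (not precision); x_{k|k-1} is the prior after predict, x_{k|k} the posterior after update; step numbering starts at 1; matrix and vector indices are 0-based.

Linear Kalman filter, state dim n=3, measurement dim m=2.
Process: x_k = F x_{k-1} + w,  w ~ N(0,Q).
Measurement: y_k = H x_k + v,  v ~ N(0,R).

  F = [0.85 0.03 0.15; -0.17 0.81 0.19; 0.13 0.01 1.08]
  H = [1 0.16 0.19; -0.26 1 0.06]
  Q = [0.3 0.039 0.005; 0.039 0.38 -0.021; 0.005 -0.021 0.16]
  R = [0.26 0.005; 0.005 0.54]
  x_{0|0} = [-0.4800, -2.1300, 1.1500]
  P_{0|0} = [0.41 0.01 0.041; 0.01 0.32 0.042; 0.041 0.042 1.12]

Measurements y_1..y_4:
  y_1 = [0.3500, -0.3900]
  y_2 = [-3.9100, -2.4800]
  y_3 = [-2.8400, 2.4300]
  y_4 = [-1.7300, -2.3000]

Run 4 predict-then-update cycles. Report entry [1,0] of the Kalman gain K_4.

K[1,0] = 0.1658

step 1: x^-=[-0.2994, -1.4252, 1.1583]  P^-=[0.6331 0.0372 0.2718; 0.0372 0.6498 0.2337; 0.2718 0.2337 1.4858]  S=[1.0927 0.0465; 0.0465 1.2381]  K=[0.6369 -0.1136; 0.1476 0.5228; 0.5335 0.1836]  nu=[0.6574, 0.8879]  x^+=[0.0184, -0.8640, 1.6720]  P^+=[0.1806 -0.0067 -0.0762; -0.0067 0.2804 0.0146; -0.0762 0.0146 1.1239]
step 2: x^-=[0.2405, -0.3853, 1.7996]  P^-=[0.4364 0.0387 0.1360; 0.0387 0.6210 0.2321; 0.1360 0.2321 1.4529]  S=[0.8429 0.0923; 0.0923 1.1992]  K=[0.5666 -0.0992; 0.1604 0.5087; 0.5113 0.1974]  nu=[-4.4308, -2.1401]  x^+=[-2.0576, -2.1847, -0.8885]  P^+=[0.1644 -0.0026 -0.0903; -0.0026 0.2739 0.0156; -0.0903 0.0156 1.1671]
step 3: x^-=[-1.9478, -1.5886, -1.2489]  P^-=[0.4222 0.0431 0.1281; 0.0431 0.6179 0.2449; 0.1281 0.2449 1.4991]  S=[0.8296 0.1027; 0.1027 1.1948]  K=[0.5587 -0.0974; 0.1646 0.5059; 0.5193 0.2077]  nu=[-0.4008, 3.5871]  x^+=[-2.5211, 0.1603, -0.7121]  P^+=[0.1631 -0.0017 -0.0951; -0.0017 0.2725 0.0179; -0.0951 0.0179 1.2017]
step 4: x^-=[-2.2449, 0.4231, -1.0952]  P^-=[0.4210 0.0445 0.1292; 0.0445 0.6190 0.2548; 0.1292 0.2548 1.5381]  S=[0.8312 0.1070; 0.1070 1.1964]  K=[0.5571 -0.0976; 0.1658 0.5057; 0.5284 0.2148]  nu=[0.6553, -3.2411]  x^+=[-1.5633, -1.1071, -1.4450]  P^+=[0.1632 -0.0016 -0.0977; -0.0016 0.2723 0.0196; -0.0977 0.0196 1.2265]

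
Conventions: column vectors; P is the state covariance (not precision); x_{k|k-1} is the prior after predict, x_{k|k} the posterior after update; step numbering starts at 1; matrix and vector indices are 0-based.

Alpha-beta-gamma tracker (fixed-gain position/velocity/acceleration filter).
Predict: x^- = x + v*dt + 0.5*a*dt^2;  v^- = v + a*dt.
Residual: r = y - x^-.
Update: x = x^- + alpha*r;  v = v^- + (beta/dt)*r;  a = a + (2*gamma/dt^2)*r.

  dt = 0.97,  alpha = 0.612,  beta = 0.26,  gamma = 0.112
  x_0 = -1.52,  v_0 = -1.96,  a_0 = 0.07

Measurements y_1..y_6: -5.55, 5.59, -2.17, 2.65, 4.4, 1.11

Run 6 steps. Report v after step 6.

step 1: x_pred=-3.3883  r=-2.1617  x^+=-4.7112  v^+=-2.4715  a^+=-0.4446
step 2: x_pred=-7.3178  r=12.9078  x^+=0.5818  v^+=0.5570  a^+=2.6283
step 3: x_pred=2.3585  r=-4.5285  x^+=-0.4129  v^+=1.8926  a^+=1.5502
step 4: x_pred=2.1522  r=0.4978  x^+=2.4569  v^+=3.5298  a^+=1.6687
step 5: x_pred=6.6658  r=-2.2658  x^+=5.2791  v^+=4.5411  a^+=1.1293
step 6: x_pred=10.2153  r=-9.1053  x^+=4.6428  v^+=3.1959  a^+=-1.0384

v_post = 3.1959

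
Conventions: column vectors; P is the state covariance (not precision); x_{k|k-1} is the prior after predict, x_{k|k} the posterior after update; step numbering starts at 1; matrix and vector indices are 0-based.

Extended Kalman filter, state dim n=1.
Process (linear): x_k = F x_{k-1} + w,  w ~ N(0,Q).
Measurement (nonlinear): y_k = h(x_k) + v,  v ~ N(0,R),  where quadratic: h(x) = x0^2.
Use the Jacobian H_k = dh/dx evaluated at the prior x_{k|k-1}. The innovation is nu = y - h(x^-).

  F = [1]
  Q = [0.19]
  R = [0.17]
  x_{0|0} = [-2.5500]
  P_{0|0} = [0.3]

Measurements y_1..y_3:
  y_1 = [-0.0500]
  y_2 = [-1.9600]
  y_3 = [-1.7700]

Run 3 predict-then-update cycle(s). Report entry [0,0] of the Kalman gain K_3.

K[0,0] = -0.0997

step 1: x^-=[-2.5500]  P^-=[0.4900]  H_jac=[-5.1000]  S=[12.9149]  K=[-0.1935]  nu=[-6.5525]  x^+=[-1.2821]  P^+=[0.0064]
step 2: x^-=[-1.2821]  P^-=[0.1964]  H_jac=[-2.5642]  S=[1.4617]  K=[-0.3446]  nu=[-3.6038]  x^+=[-0.0401]  P^+=[0.0228]
step 3: x^-=[-0.0401]  P^-=[0.2128]  H_jac=[-0.0803]  S=[0.1714]  K=[-0.0997]  nu=[-1.7716]  x^+=[0.1365]  P^+=[0.2111]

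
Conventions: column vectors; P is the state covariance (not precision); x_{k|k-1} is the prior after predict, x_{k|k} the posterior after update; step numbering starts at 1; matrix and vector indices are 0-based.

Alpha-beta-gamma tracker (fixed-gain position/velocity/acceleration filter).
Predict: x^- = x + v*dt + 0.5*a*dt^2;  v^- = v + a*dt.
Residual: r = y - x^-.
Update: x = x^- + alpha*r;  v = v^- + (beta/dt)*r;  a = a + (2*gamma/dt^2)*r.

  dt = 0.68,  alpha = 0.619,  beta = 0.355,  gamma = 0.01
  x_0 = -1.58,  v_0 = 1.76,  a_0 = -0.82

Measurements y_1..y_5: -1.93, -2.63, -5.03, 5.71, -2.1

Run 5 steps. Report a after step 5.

a_post = -0.7382

step 1: x_pred=-0.5728  r=-1.3572  x^+=-1.4129  v^+=0.4939  a^+=-0.8787
step 2: x_pred=-1.2802  r=-1.3498  x^+=-2.1157  v^+=-0.8083  a^+=-0.9371
step 3: x_pred=-2.8821  r=-2.1479  x^+=-4.2116  v^+=-2.5669  a^+=-1.0300
step 4: x_pred=-6.1953  r=11.9053  x^+=1.1741  v^+=2.9480  a^+=-0.5151
step 5: x_pred=3.0596  r=-5.1596  x^+=-0.1342  v^+=-0.0959  a^+=-0.7382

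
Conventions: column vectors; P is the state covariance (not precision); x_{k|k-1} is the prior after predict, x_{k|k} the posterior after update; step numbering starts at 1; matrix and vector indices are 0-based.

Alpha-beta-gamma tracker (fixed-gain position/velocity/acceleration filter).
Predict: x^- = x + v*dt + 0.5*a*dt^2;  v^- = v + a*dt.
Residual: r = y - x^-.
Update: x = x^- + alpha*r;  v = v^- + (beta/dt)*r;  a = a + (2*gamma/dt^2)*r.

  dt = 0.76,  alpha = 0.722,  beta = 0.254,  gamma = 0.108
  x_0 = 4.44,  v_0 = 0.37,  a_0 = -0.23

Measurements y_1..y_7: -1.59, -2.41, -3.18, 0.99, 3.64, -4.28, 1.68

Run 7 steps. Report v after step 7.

step 1: x_pred=4.6548  r=-6.2448  x^+=0.1460  v^+=-1.8919  a^+=-2.5653
step 2: x_pred=-2.0326  r=-0.3774  x^+=-2.3051  v^+=-3.9676  a^+=-2.7064
step 3: x_pred=-6.1021  r=2.9221  x^+=-3.9923  v^+=-5.0479  a^+=-1.6137
step 4: x_pred=-8.2948  r=9.2848  x^+=-1.5912  v^+=-3.1712  a^+=1.8585
step 5: x_pred=-3.4646  r=7.1046  x^+=1.6649  v^+=0.6156  a^+=4.5153
step 6: x_pred=3.4368  r=-7.7168  x^+=-2.1347  v^+=1.4682  a^+=1.6295
step 7: x_pred=-0.5483  r=2.2283  x^+=1.0605  v^+=3.4514  a^+=2.4628

v_post = 3.4514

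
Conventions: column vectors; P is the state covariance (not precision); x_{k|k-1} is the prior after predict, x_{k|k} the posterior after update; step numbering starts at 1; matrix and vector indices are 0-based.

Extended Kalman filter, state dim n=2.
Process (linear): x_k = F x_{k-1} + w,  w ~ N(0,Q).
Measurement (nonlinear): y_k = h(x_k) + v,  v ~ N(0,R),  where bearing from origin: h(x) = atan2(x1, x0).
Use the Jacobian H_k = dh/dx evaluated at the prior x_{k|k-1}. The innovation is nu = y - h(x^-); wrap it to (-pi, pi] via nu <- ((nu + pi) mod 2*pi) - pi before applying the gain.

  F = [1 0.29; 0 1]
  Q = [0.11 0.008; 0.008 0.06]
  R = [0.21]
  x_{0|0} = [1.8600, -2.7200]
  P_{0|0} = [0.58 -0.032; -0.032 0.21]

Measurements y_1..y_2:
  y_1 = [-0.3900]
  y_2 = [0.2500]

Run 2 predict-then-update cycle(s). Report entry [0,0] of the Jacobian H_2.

H_jac[0,0] = 0.3403

step 1: x^-=[1.0712, -2.7200]  P^-=[0.6891 0.0369; 0.0369 0.2700]  H_jac=[0.3183 0.1253]  S=[0.2870]  K=[0.7803; 0.1588]  nu=[0.8056]  x^+=[1.6999, -2.5920]  P^+=[0.5143 0.0013; 0.0013 0.2628]
step 2: x^-=[0.9482, -2.5920]  P^-=[0.6472 0.0855; 0.0855 0.3228]  H_jac=[0.3403 0.1245]  S=[0.2972]  K=[0.7769; 0.2331]  nu=[1.4701]  x^+=[2.0903, -2.2493]  P^+=[0.4679 0.0317; 0.0317 0.3066]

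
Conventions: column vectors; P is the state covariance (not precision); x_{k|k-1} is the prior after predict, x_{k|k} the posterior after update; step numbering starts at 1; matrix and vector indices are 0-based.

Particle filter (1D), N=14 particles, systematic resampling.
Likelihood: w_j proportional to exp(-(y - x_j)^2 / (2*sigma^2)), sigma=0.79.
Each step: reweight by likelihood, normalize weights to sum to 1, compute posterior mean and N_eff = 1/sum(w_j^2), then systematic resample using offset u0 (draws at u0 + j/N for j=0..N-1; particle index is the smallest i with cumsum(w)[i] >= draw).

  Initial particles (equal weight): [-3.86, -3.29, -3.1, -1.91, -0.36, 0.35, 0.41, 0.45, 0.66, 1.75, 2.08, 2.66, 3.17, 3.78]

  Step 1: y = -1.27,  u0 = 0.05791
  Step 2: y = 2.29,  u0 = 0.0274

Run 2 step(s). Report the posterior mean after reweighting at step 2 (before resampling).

post_mean = 0.4628

step 1: w=[0.0027, 0.0221, 0.0398, 0.4193, 0.2999, 0.0711, 0.0607, 0.0544, 0.0294, 0.0004, 0.0001, 0.0000, 0.0000, 0.0000]  mean=-1.0210  Neff=3.5660  idx=[2, 3, 3, 3, 3, 3, 4, 4, 4, 4, 4, 5, 6, 8]
step 2: w=[0.0000, 0.0000, 0.0000, 0.0000, 0.0000, 0.0000, 0.0147, 0.0147, 0.0147, 0.0147, 0.0147, 0.2002, 0.2405, 0.4858]  mean=0.4628  Neff=2.9853  idx=[7, 11, 11, 11, 12, 12, 12, 13, 13, 13, 13, 13, 13, 13]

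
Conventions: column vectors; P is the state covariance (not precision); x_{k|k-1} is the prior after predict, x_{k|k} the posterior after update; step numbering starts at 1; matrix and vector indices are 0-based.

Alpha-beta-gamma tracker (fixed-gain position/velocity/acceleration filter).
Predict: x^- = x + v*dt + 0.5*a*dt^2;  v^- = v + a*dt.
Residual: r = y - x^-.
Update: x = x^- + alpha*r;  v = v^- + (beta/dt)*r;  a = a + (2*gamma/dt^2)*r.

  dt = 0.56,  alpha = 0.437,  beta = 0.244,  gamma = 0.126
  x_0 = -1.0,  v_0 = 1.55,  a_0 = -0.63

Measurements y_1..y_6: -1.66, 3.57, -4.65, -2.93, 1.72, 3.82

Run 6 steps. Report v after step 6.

step 1: x_pred=-0.2308  r=-1.4292  x^+=-0.8554  v^+=0.5745  a^+=-1.7785
step 2: x_pred=-0.8125  r=4.3825  x^+=1.1026  v^+=1.4880  a^+=1.7432
step 3: x_pred=2.2093  r=-6.8593  x^+=-0.7882  v^+=-0.5245  a^+=-3.7687
step 4: x_pred=-1.6729  r=-1.2571  x^+=-2.2222  v^+=-3.1827  a^+=-4.7789
step 5: x_pred=-4.7539  r=6.4739  x^+=-1.9248  v^+=-3.0381  a^+=0.4233
step 6: x_pred=-3.5598  r=7.3798  x^+=-0.3348  v^+=0.4144  a^+=6.3535

v_post = 0.4144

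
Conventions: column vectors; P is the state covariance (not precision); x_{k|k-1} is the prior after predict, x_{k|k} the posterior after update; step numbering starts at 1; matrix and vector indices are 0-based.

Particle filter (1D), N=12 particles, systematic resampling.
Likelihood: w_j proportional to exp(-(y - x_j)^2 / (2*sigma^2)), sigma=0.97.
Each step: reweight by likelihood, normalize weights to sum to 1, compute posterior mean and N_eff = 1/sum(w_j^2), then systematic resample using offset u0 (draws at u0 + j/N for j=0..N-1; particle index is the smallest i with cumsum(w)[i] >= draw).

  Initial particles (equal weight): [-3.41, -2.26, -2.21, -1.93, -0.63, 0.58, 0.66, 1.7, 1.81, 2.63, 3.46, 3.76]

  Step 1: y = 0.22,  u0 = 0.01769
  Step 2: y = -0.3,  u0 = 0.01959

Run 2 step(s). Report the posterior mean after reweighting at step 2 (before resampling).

step 1: w=[0.0003, 0.0115, 0.0131, 0.0259, 0.2059, 0.2821, 0.2727, 0.0944, 0.0789, 0.0138, 0.0011, 0.0004]  mean=0.4528  Neff=4.7035  idx=[2, 4, 4, 5, 5, 5, 5, 6, 6, 6, 7, 8]
step 2: w=[0.0214, 0.1402, 0.1402, 0.0984, 0.0984, 0.0984, 0.0984, 0.0910, 0.0910, 0.0910, 0.0177, 0.0139]  mean=0.2400  Neff=9.6305  idx=[0, 1, 2, 2, 3, 4, 5, 6, 6, 7, 8, 9]

post_mean = 0.2400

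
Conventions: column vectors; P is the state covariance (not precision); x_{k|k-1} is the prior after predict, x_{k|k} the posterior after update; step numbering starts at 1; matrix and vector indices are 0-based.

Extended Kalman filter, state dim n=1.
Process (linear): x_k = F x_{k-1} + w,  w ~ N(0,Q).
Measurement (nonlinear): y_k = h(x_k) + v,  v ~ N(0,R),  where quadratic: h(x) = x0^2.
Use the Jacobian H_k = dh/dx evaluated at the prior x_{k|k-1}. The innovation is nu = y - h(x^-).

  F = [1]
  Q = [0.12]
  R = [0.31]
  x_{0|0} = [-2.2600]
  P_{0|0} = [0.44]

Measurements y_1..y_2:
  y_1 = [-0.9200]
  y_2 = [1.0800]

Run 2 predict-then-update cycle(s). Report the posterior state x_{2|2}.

x_post = [-1.0114]

step 1: x^-=[-2.2600]  P^-=[0.5600]  H_jac=[-4.5200]  S=[11.7510]  K=[-0.2154]  nu=[-6.0276]  x^+=[-0.9616]  P^+=[0.0148]
step 2: x^-=[-0.9616]  P^-=[0.1348]  H_jac=[-1.9233]  S=[0.8085]  K=[-0.3206]  nu=[0.1552]  x^+=[-1.0114]  P^+=[0.0517]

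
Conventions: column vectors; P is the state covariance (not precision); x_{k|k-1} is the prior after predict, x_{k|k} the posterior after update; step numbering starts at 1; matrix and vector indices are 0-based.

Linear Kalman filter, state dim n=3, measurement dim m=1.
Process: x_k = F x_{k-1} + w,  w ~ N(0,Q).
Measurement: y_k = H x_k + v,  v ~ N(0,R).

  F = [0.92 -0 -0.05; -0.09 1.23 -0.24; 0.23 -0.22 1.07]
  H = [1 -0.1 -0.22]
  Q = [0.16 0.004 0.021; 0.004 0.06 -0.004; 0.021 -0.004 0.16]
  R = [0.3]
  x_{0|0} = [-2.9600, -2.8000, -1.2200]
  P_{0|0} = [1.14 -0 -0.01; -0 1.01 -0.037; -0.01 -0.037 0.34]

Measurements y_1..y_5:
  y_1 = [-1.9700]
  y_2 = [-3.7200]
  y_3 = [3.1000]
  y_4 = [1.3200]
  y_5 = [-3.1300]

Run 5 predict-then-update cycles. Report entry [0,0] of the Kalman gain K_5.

K[0,0] = 0.4357

step 1: x^-=[-2.6622, -2.8848, -1.3702]  P^-=[1.1267 -0.0819 0.2339; -0.0819 1.6383 -0.4374; 0.2339 -0.4374 0.6710]  S=[1.3697]  K=[0.7910; -0.1091; 0.0949]  nu=[0.1023]  x^+=[-2.5813, -2.8960, -1.3605]  P^+=[0.2698 0.0364 0.1311; 0.0364 1.6219 -0.4232; 0.1311 -0.4232 0.6586]
step 2: x^-=[-2.3068, -3.0032, -1.4123]  P^-=[0.3779 0.0284 0.1583; 0.0284 2.8014 -1.2057; 0.1583 -1.2057 1.2669]  S=[0.6388]  K=[0.5326; 0.0211; 0.0003]  nu=[-2.0243]  x^+=[-3.3849, -3.0460, -1.4129]  P^+=[0.1967 0.0212 0.1582; 0.0212 2.8011 -1.2057; 0.1582 -1.2057 1.2669]
step 3: x^-=[-3.0434, -3.1028, -1.6202]  P^-=[0.3151 0.0668 0.1312; 0.0668 5.0864 -2.7595; 0.1312 -2.7595 2.3998]  S=[0.5896]  K=[0.4741; 0.2803; -0.2048]  nu=[5.4767]  x^+=[-0.4467, -1.5676, -2.7421]  P^+=[0.1826 -0.0115 0.1885; -0.0115 5.0401 -2.7256; 0.1885 -2.7256 2.3751]
step 4: x^-=[-0.2739, -1.2299, -2.6919]  P^-=[0.3031 0.1312 0.0883; 0.1312 9.4433 -5.7447; 0.0883 -5.7447 4.5100]  S=[0.5980]  K=[0.4525; 0.7537; -0.5509]  nu=[0.8787]  x^+=[0.1237, -0.5676, -3.1760]  P^+=[0.1807 -0.0727 0.2374; -0.0727 9.1036 -5.4964; 0.2374 -5.4964 4.3285]
step 5: x^-=[0.2726, 0.0529, -3.2450]  P^-=[0.3019 0.2454 0.0128; 0.2454 17.3551 -11.1647; 0.0128 -11.1647 8.2778]  S=[0.6301]  K=[0.4357; 1.5331; -1.0978]  nu=[-4.1112]  x^+=[-1.5187, -6.2501, 1.2684]  P^+=[0.1823 -0.1756 0.3143; -0.1756 15.8739 -10.1041; 0.3143 -10.1041 7.5183]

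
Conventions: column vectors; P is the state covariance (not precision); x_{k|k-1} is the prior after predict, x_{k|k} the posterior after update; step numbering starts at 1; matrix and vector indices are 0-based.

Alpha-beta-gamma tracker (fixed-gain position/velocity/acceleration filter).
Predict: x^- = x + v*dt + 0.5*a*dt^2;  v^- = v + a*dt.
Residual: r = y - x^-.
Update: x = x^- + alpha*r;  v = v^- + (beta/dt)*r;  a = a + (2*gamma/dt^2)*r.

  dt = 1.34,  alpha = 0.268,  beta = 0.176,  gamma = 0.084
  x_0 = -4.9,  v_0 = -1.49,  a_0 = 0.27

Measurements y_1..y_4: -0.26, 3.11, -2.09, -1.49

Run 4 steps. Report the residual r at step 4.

step 1: x_pred=-6.6542  r=6.3942  x^+=-4.9406  v^+=-0.2884  a^+=0.8683
step 2: x_pred=-4.5474  r=7.6574  x^+=-2.4952  v^+=1.8808  a^+=1.5847
step 3: x_pred=1.4478  r=-3.5378  x^+=0.4997  v^+=3.5397  a^+=1.2537
step 4: x_pred=6.3684  r=-7.8584  x^+=4.2624  v^+=4.1875  a^+=0.5184

resid = -7.8584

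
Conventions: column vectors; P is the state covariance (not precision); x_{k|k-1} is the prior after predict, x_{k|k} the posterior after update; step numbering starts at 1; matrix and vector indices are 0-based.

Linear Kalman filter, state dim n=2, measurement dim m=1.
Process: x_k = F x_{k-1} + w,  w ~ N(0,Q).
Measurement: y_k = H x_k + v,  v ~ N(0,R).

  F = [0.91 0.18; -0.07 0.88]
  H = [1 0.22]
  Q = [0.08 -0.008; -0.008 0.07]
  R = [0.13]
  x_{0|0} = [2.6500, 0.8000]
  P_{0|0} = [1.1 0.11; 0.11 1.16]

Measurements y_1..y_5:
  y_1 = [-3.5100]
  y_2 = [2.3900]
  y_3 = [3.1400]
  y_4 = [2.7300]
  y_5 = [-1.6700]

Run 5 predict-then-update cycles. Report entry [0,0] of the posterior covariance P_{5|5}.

step 1: x^-=[2.5555, 0.5185]  P^-=[1.0645 0.1924; 0.1924 0.9601]  S=[1.3256]  K=[0.8350; 0.3045]  nu=[-6.1796]  x^+=[-2.6042, -1.3629]  P^+=[0.1404 -0.1446; -0.1446 0.8373]
step 2: x^-=[-2.6151, -1.0171]  P^-=[0.1760 0.0017; 0.0017 0.7369]  S=[0.3424]  K=[0.5151; 0.4784]  nu=[5.2289]  x^+=[0.0781, 1.4845]  P^+=[0.0851 -0.0827; -0.0827 0.6585]
step 3: x^-=[0.3383, 1.3009]  P^-=[0.1448 0.0257; 0.0257 0.5906]  S=[0.3147]  K=[0.4780; 0.4946]  nu=[2.5155]  x^+=[1.5408, 2.5451]  P^+=[0.0729 -0.0487; -0.0487 0.5136]
step 4: x^-=[1.8603, 2.1319]  P^-=[0.1410 0.0303; 0.0303 0.4741]  S=[0.3073]  K=[0.4806; 0.4381]  nu=[0.4007]  x^+=[2.0528, 2.3074]  P^+=[0.0700 -0.0344; -0.0344 0.4151]
step 5: x^-=[2.2834, 1.8868]  P^-=[0.1402 0.0262; 0.0262 0.3960]  S=[0.3009]  K=[0.4851; 0.3766]  nu=[-4.3685]  x^+=[0.1643, 0.2415]  P^+=[0.0694 -0.0288; -0.0288 0.3533]

P_post[0,0] = 0.0694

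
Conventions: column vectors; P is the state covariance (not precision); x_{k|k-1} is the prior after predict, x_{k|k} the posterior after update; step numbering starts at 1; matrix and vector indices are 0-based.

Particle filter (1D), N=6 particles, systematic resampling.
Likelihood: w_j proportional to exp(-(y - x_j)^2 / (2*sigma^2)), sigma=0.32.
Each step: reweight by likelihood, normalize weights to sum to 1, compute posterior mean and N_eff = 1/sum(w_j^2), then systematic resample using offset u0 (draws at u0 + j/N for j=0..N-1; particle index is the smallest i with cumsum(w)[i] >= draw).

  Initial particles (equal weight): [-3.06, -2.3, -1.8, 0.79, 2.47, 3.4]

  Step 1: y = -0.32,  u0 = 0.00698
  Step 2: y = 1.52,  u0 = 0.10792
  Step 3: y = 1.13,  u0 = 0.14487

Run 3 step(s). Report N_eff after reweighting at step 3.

N_eff = 6.0000

step 1: w=[0.0000, 0.0000, 0.0092, 0.9908, 0.0000, 0.0000]  mean=0.7662  Neff=1.0186  idx=[2, 3, 3, 3, 3, 3]
step 2: w=[0.0000, 0.2000, 0.2000, 0.2000, 0.2000, 0.2000]  mean=0.7900  Neff=5.0000  idx=[1, 2, 3, 4, 4, 5]
step 3: w=[0.1667, 0.1667, 0.1667, 0.1667, 0.1667, 0.1667]  mean=0.7900  Neff=6.0000  idx=[0, 1, 2, 3, 4, 5]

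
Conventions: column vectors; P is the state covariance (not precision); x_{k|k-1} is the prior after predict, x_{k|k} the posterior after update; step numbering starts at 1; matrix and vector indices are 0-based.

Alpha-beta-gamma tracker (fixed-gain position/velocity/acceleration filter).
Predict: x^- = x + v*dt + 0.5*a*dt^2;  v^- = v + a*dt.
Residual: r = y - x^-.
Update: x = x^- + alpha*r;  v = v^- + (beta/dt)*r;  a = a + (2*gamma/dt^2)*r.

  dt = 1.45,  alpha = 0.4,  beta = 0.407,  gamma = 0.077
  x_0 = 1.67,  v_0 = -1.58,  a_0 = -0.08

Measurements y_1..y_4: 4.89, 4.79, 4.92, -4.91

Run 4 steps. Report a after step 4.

step 1: x_pred=-0.7051  r=5.5951  x^+=1.5329  v^+=-0.1255  a^+=0.3298
step 2: x_pred=1.6977  r=3.0923  x^+=2.9346  v^+=1.2207  a^+=0.5563
step 3: x_pred=5.2895  r=-0.3695  x^+=5.1417  v^+=1.9237  a^+=0.5293
step 4: x_pred=8.4874  r=-13.3974  x^+=3.1284  v^+=-1.0694  a^+=-0.4520

a_post = -0.4520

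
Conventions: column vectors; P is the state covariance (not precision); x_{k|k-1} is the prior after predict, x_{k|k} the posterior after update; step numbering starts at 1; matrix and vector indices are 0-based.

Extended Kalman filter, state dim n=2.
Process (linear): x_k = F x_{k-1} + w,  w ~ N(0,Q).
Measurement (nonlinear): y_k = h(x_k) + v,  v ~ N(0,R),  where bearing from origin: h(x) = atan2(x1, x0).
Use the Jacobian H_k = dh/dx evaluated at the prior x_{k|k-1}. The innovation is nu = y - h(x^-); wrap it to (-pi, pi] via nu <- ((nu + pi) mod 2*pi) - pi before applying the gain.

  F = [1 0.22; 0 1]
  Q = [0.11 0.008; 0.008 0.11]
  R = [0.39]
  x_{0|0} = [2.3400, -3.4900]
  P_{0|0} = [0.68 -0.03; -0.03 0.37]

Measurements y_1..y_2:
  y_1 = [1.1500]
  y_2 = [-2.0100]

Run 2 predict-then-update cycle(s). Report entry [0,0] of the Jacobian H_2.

H_jac[0,0] = 0.2333

step 1: x^-=[1.5722, -3.4900]  P^-=[0.7947 0.0594; 0.0594 0.4800]  H_jac=[0.2382 0.1073]  S=[0.4437]  K=[0.4410; 0.1480]  nu=[2.2975]  x^+=[2.5855, -3.1500]  P^+=[0.7084 0.0304; 0.0304 0.4703]
step 2: x^-=[1.8925, -3.1500]  P^-=[0.8546 0.1419; 0.1419 0.5803]  H_jac=[0.2333 0.1401]  S=[0.4572]  K=[0.4795; 0.2503]  nu=[-0.9802]  x^+=[1.4225, -3.3953]  P^+=[0.7494 0.0870; 0.0870 0.5516]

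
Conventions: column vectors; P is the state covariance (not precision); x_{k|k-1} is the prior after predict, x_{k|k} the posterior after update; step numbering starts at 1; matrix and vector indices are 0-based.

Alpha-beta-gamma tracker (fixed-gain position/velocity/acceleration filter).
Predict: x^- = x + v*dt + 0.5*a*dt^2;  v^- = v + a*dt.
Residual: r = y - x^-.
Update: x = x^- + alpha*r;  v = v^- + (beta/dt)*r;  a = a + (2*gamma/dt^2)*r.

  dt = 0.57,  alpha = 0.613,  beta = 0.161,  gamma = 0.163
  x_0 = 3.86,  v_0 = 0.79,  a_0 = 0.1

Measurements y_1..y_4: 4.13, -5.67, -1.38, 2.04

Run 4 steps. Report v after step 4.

v_post = -8.5052

step 1: x_pred=4.3265  r=-0.1965  x^+=4.2061  v^+=0.7915  a^+=-0.0972
step 2: x_pred=4.6414  r=-10.3114  x^+=-1.6795  v^+=-2.1764  a^+=-10.4435
step 3: x_pred=-4.6166  r=3.2366  x^+=-2.6326  v^+=-7.2151  a^+=-7.1960
step 4: x_pred=-7.9141  r=9.9541  x^+=-1.8123  v^+=-8.5052  a^+=2.7919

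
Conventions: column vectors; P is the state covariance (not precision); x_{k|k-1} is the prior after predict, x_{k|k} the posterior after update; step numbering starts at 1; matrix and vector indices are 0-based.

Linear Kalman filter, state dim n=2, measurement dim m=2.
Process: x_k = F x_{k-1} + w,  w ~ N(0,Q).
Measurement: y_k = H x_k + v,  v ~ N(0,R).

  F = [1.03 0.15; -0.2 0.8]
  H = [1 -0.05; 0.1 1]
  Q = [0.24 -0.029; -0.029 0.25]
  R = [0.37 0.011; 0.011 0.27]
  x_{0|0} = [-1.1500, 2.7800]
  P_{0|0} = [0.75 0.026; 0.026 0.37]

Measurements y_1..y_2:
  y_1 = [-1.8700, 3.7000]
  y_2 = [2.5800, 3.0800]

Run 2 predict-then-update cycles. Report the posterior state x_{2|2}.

x_post = [1.1791, 2.7881]

step 1: x^-=[-0.7675, 2.4540]  P^-=[1.0520 -0.1185; -0.1185 0.5085]  S=[1.4352 -0.0271; -0.0271 0.7653]  K=[0.7373 0.0088; -0.0881 0.6458]  nu=[-0.9798, 1.3228]  x^+=[-1.4783, 3.3945]  P^+=[0.2721 -0.0167; -0.0167 0.1751]
step 2: x^-=[-1.0135, 3.0113]  P^-=[0.5274 -0.0773; -0.0773 0.3783]  S=[0.9061 -0.0321; -0.0321 0.6381]  K=[0.5860 -0.0090; -0.0858 0.5764]  nu=[3.7441, 0.1701]  x^+=[1.1791, 2.7881]  P^+=[0.2159 -0.0176; -0.0176 0.1564]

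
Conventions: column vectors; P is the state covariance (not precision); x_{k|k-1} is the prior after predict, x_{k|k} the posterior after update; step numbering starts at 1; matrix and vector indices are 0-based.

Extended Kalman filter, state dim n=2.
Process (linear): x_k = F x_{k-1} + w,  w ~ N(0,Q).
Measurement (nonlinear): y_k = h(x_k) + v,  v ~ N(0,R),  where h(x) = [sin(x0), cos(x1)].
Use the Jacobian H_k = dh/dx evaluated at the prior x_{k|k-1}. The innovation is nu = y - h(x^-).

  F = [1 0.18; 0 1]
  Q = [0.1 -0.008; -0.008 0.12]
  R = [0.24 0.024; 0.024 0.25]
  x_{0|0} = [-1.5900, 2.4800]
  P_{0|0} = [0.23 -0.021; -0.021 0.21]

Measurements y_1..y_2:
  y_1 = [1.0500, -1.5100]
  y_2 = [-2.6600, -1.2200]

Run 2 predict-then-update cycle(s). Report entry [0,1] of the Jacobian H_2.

H_jac[0,1] = 0.0000

step 1: x^-=[-1.1436, 2.4800]  P^-=[0.3292 0.0088; 0.0088 0.3300]  H_jac=[0.4143 0.0000; 0.0000 -0.6144]  S=[0.2965 0.0218; 0.0218 0.3746]  K=[0.4631 -0.0413; 0.0522 -0.5443]  nu=[1.9601, -0.7210]  x^+=[-0.2061, 2.9748]  P^+=[0.2659 -0.0013; -0.0013 0.2195]
step 2: x^-=[0.3294, 2.9748]  P^-=[0.3725 0.0302; 0.0302 0.3395]  H_jac=[0.9462 0.0000; 0.0000 -0.1660]  S=[0.5735 0.0193; 0.0193 0.2594]  K=[0.6168 -0.0651; 0.0573 -0.2215]  nu=[-2.9835, -0.2339]  x^+=[-1.4955, 2.8557]  P^+=[0.1548 0.0089; 0.0089 0.3253]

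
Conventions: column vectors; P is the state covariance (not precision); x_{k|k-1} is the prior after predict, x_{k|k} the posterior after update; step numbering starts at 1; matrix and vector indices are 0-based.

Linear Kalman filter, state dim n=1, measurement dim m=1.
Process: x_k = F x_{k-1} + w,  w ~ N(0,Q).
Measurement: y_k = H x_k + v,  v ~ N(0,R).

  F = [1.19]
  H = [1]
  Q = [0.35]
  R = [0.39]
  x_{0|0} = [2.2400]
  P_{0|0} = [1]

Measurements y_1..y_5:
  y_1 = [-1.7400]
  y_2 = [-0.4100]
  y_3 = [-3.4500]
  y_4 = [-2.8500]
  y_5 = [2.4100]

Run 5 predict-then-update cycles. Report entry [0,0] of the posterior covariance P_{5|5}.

step 1: x^-=[2.6656]  P^-=[1.7661]  S=[2.1561]  K=[0.8191]  nu=[-4.4056]  x^+=[-0.9431]  P^+=[0.3195]
step 2: x^-=[-1.1223]  P^-=[0.8024]  S=[1.1924]  K=[0.6729]  nu=[0.7123]  x^+=[-0.6430]  P^+=[0.2624]
step 3: x^-=[-0.7651]  P^-=[0.7216]  S=[1.1116]  K=[0.6492]  nu=[-2.6849]  x^+=[-2.5081]  P^+=[0.2532]
step 4: x^-=[-2.9846]  P^-=[0.7085]  S=[1.0985]  K=[0.6450]  nu=[0.1346]  x^+=[-2.8978]  P^+=[0.2515]
step 5: x^-=[-3.4484]  P^-=[0.7062]  S=[1.0962]  K=[0.6442]  nu=[5.8584]  x^+=[0.3258]  P^+=[0.2512]

P_post[0,0] = 0.2512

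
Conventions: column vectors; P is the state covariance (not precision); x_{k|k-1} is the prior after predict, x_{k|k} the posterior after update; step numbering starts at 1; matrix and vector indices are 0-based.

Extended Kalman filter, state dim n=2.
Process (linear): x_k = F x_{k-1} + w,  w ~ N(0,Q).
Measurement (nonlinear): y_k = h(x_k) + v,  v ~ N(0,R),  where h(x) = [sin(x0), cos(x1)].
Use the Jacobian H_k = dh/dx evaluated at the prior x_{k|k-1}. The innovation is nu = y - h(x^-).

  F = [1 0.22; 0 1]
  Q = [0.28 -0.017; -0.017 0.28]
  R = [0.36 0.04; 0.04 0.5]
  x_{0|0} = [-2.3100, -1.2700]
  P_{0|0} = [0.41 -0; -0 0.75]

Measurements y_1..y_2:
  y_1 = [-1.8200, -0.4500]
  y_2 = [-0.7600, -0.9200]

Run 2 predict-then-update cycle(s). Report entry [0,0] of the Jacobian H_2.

H_jac[0,0] = -0.5092

step 1: x^-=[-2.5894, -1.2700]  P^-=[0.7263 0.1480; 0.1480 1.0300]  H_jac=[-0.8514 0.0000; 0.0000 0.9551]  S=[0.8865 -0.0803; -0.0803 1.4396]  K=[-0.6922 0.0596; -0.0806 0.6789]  nu=[-1.2954, -0.7463]  x^+=[-1.7372, -1.6722]  P^+=[0.2899 0.0022; 0.0022 0.3520]
step 2: x^-=[-2.1051, -1.6722]  P^-=[0.5879 0.0626; 0.0626 0.6320]  H_jac=[-0.5092 0.0000; 0.0000 0.9949]  S=[0.5124 0.0083; 0.0083 1.1255]  K=[-0.5851 0.0597; -0.0713 0.5592]  nu=[0.1006, -0.8188]  x^+=[-2.2128, -2.1372]  P^+=[0.4090 0.0065; 0.0065 0.2782]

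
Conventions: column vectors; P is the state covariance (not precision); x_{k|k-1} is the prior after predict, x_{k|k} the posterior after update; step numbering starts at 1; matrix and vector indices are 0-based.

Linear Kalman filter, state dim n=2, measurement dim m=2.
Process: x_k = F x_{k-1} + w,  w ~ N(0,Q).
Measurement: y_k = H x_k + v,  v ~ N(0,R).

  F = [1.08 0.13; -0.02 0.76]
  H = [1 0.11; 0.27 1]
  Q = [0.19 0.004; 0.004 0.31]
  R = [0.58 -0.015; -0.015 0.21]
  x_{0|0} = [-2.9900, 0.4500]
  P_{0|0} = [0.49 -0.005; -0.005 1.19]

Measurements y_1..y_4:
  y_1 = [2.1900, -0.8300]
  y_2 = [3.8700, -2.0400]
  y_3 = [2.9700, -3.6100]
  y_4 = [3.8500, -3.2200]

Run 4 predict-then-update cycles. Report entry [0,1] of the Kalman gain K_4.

step 1: x^-=[-3.1707, 0.4018]  P^-=[0.7802 0.1069; 0.1069 0.9977]  S=[1.3958 0.4155; 0.4155 1.3223]  K=[0.5471 0.0683; -0.0837 0.8026]  nu=[5.3165, -0.3757]  x^+=[-0.2878, -0.3448]  P^+=[0.3253 -0.0817; -0.0817 0.1919]
step 2: x^-=[-0.3556, -0.2563]  P^-=[0.5497 -0.0509; -0.0509 0.4234]  S=[1.1236 0.1276; 0.1276 0.6460]  K=[0.4778 0.0566; -0.0776 0.6495]  nu=[4.2538, -1.6877]  x^+=[1.5814, -1.6826]  P^+=[0.2842 -0.0720; -0.0720 0.1570]
step 3: x^-=[1.4892, -1.3104]  P^-=[0.5039 -0.0456; -0.0456 0.4030]  S=[1.0788 0.1185; 0.1185 0.6251]  K=[0.4561 0.0583; -0.0713 0.6385]  nu=[1.6249, -2.7017]  x^+=[2.0727, -3.1512]  P^+=[0.2711 -0.0678; -0.0678 0.1535]
step 4: x^-=[1.8288, -2.4363]  P^-=[0.4898 -0.0422; -0.0422 0.4008]  S=[1.0653 0.1179; 0.1179 0.6237]  K=[0.4488 0.0596; -0.0687 0.6373]  nu=[2.2891, -1.2775]  x^+=[2.7801, -3.4078]  P^+=[0.2667 -0.0662; -0.0662 0.1527]

K[0,1] = 0.0596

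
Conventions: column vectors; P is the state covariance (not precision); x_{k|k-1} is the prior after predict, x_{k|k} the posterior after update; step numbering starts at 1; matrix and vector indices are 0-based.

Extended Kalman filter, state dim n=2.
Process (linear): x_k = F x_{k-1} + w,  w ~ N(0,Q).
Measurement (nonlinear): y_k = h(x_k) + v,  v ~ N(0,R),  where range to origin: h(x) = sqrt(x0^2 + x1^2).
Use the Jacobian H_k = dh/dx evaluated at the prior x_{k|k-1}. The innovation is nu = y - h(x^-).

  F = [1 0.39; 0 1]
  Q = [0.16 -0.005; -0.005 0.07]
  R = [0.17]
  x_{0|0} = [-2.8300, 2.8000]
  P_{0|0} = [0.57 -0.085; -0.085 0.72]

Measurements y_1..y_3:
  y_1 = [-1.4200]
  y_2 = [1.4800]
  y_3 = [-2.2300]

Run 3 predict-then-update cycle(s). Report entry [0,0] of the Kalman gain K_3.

step 1: x^-=[-1.7380, 2.8000]  P^-=[0.7732 0.1908; 0.1908 0.7900]  H_jac=[-0.5274 0.8496]  S=[0.7843]  K=[-0.3132; 0.7275]  nu=[-4.7155]  x^+=[-0.2610, -0.6304]  P^+=[0.6963 0.3695; 0.3695 0.3749]
step 2: x^-=[-0.5069, -0.6304]  P^-=[1.2015 0.5107; 0.5107 0.4449]  H_jac=[-0.6266 -0.7793]  S=[1.4108]  K=[-0.8158; -0.4726]  nu=[0.6711]  x^+=[-1.0543, -0.9476]  P^+=[0.2626 -0.0332; -0.0332 0.1298]
step 3: x^-=[-1.4239, -0.9476]  P^-=[0.4165 0.0124; 0.0124 0.1998]  H_jac=[-0.8325 -0.5540]  S=[0.5314]  K=[-0.6654; -0.2277]  nu=[-3.9404]  x^+=[1.1979, -0.0502]  P^+=[0.1812 -0.0681; -0.0681 0.1722]

K[0,0] = -0.6654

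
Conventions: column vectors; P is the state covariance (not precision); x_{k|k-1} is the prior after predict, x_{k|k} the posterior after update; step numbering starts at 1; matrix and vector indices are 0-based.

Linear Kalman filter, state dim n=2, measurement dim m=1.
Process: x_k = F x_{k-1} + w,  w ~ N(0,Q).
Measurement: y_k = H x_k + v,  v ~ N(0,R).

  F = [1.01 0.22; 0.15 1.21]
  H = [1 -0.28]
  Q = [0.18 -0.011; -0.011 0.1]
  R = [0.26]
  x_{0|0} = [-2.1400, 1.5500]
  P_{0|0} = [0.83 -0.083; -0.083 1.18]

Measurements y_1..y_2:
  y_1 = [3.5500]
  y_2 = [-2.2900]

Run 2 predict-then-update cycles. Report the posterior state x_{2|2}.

step 1: x^-=[-1.8204, 1.5545]  P^-=[1.0469 0.3247; 0.3247 1.8162]  S=[1.2675]  K=[0.7543; -0.1450]  nu=[5.8057]  x^+=[2.5585, 0.7124]  P^+=[0.3258 0.4634; 0.4634 1.7895]
step 2: x^-=[2.7409, 1.2458]  P^-=[0.8049 1.0963; 1.0963 2.8956]  S=[0.6780]  K=[0.7344; 0.4211]  nu=[-4.6820]  x^+=[-0.6978, -0.7260]  P^+=[0.4392 0.8866; 0.8866 2.7753]

x_post = [-0.6978, -0.7260]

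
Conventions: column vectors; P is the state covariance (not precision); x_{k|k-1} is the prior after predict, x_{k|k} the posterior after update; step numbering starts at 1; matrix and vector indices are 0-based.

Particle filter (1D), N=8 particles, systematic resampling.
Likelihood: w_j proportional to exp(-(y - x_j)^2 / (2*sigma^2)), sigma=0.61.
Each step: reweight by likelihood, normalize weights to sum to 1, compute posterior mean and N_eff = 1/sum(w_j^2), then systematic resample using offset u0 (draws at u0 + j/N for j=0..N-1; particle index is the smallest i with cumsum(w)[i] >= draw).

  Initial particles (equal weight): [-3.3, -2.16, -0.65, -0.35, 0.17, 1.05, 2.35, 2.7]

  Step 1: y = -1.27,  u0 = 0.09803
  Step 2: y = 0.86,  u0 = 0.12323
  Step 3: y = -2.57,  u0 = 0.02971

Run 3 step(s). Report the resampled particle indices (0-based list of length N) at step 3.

resampled_idx = [0, 0, 0, 0, 0, 0, 1, 2]

step 1: w=[0.0030, 0.2596, 0.4491, 0.2414, 0.0464, 0.0005, 0.0000, 0.0000]  mean=-0.9385  Neff=3.0349  idx=[1, 1, 2, 2, 2, 3, 3, 4]
step 2: w=[0.0000, 0.0000, 0.0493, 0.0493, 0.0493, 0.1476, 0.1476, 0.5568]  mean=-0.1049  Neff=2.7707  idx=[4, 5, 6, 7, 7, 7, 7, 7]
step 3: w=[0.7111, 0.1340, 0.1340, 0.0042, 0.0042, 0.0042, 0.0042, 0.0042]  mean=-0.5524  Neff=1.8464  idx=[0, 0, 0, 0, 0, 0, 1, 2]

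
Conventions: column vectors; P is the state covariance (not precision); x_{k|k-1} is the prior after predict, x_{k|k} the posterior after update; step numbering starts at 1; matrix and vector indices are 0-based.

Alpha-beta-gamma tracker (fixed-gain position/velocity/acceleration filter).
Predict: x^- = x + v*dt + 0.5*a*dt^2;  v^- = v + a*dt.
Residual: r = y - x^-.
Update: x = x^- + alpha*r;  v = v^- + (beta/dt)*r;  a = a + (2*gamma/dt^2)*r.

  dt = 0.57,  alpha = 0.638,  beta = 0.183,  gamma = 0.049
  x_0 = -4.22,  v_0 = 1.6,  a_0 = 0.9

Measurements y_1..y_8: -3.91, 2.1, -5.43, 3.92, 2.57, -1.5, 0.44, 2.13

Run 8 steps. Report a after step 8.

a_post = -1.5325

step 1: x_pred=-3.1618  r=-0.7482  x^+=-3.6391  v^+=1.8728  a^+=0.6743
step 2: x_pred=-2.4621  r=4.5621  x^+=0.4485  v^+=3.7218  a^+=2.0504
step 3: x_pred=2.9030  r=-8.3330  x^+=-2.4134  v^+=2.2152  a^+=-0.4631
step 4: x_pred=-1.2260  r=5.1460  x^+=2.0571  v^+=3.6034  a^+=1.0891
step 5: x_pred=4.2880  r=-1.7180  x^+=3.1919  v^+=3.6726  a^+=0.5709
step 6: x_pred=5.3780  r=-6.8780  x^+=0.9898  v^+=1.7898  a^+=-1.5037
step 7: x_pred=1.7657  r=-1.3257  x^+=0.9199  v^+=0.5070  a^+=-1.9036
step 8: x_pred=0.8997  r=1.2303  x^+=1.6846  v^+=-0.1831  a^+=-1.5325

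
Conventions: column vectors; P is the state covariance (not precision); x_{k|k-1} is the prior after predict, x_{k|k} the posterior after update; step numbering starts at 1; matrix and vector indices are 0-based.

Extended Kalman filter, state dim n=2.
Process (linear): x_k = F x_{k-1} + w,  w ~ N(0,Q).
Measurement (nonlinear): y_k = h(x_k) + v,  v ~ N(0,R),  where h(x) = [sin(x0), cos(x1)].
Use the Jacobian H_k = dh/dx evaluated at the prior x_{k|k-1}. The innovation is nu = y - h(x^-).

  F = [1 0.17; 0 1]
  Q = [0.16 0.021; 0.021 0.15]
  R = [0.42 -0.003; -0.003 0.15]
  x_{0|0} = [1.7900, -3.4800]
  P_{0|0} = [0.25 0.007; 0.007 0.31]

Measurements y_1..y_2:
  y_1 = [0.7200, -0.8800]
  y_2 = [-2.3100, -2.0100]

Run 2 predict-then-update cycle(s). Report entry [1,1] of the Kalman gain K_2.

K[1,1] = -0.8315

step 1: x^-=[1.1984, -3.4800]  P^-=[0.4213 0.0807; 0.0807 0.4600]  H_jac=[0.3638 0.0000; 0.0000 -0.3320]  S=[0.4758 -0.0127; -0.0127 0.2007]  K=[0.3192 -0.1132; 0.0414 -0.7583]  nu=[-0.2115, 0.0633]  x^+=[1.1237, -3.5367]  P^+=[0.3694 0.0540; 0.0540 0.3430]
step 2: x^-=[0.5225, -3.5367]  P^-=[0.5577 0.1333; 0.1333 0.4930]  H_jac=[0.8666 0.0000; 0.0000 -0.3849]  S=[0.8388 -0.0475; -0.0475 0.2231]  K=[0.5700 -0.1088; 0.0907 -0.8315]  nu=[-2.8090, -1.0871]  x^+=[-0.9603, -2.8876]  P^+=[0.2766 0.0468; 0.0468 0.3247]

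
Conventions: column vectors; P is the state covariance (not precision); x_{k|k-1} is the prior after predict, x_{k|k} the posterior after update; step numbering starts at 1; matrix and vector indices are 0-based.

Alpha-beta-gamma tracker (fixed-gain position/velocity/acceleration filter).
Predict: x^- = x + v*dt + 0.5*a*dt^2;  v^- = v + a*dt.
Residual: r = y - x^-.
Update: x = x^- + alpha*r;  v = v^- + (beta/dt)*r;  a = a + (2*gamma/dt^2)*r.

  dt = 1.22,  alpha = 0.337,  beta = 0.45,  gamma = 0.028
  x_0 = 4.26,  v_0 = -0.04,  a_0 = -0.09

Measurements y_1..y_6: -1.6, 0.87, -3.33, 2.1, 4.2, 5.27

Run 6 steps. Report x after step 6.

x_post = 3.9747

step 1: x_pred=4.1442  r=-5.7442  x^+=2.2084  v^+=-2.2686  a^+=-0.3061
step 2: x_pred=-0.7871  r=1.6571  x^+=-0.2286  v^+=-2.0308  a^+=-0.2438
step 3: x_pred=-2.8877  r=-0.4423  x^+=-3.0367  v^+=-2.4914  a^+=-0.2604
step 4: x_pred=-6.2700  r=8.3700  x^+=-3.4493  v^+=0.2782  a^+=0.0545
step 5: x_pred=-3.0694  r=7.2694  x^+=-0.6196  v^+=3.0260  a^+=0.3280
step 6: x_pred=3.3162  r=1.9538  x^+=3.9747  v^+=4.1468  a^+=0.4015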